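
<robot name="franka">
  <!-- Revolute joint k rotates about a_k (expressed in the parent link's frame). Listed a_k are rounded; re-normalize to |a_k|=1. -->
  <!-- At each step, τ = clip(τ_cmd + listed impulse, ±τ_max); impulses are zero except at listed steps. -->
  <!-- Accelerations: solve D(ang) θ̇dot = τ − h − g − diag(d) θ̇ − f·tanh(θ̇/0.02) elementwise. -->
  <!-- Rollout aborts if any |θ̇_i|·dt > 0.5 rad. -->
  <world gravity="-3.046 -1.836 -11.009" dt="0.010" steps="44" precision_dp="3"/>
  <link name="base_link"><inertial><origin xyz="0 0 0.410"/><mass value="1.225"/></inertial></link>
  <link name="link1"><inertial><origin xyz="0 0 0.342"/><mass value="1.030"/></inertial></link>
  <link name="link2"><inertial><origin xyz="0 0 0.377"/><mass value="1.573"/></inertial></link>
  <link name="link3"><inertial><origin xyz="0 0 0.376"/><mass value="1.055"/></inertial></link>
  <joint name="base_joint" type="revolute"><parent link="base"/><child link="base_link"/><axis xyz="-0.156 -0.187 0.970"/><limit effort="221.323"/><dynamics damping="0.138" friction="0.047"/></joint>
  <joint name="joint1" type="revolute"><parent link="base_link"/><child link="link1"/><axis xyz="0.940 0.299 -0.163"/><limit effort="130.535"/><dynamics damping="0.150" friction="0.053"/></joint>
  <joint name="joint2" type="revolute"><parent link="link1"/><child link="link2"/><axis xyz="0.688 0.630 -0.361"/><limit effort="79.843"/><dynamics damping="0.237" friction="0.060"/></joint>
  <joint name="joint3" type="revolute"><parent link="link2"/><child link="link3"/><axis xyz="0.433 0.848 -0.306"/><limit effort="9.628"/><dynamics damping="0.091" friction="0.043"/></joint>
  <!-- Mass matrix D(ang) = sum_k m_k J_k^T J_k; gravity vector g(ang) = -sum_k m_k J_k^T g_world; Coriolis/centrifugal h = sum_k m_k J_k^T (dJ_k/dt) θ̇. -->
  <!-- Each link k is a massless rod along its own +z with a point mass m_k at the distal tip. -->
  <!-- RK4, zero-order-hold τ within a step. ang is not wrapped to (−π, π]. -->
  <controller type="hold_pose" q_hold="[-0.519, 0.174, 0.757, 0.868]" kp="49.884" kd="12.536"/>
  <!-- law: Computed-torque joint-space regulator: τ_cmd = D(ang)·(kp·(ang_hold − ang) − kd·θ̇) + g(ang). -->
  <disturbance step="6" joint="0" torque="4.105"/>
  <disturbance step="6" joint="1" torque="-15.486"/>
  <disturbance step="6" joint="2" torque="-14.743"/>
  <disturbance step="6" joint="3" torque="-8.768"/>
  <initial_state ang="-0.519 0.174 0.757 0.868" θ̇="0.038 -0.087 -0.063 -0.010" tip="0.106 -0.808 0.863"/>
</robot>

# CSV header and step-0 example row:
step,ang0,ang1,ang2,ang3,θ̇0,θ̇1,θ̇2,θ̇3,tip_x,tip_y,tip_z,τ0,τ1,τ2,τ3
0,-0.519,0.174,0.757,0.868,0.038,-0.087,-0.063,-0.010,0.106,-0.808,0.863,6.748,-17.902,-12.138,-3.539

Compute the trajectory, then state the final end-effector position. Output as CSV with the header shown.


step,ang0,ang1,ang2,ang3,θ̇0,θ̇1,θ̇2,θ̇3,tip_x,tip_y,tip_z,τ0,τ1,τ2,τ3
1,-0.519,0.173,0.756,0.868,0.032,-0.078,-0.050,-0.012,0.107,-0.807,0.864,6.878,-18.153,-12.297,-3.587
2,-0.518,0.172,0.756,0.868,0.027,-0.070,-0.040,-0.012,0.107,-0.807,0.865,6.998,-18.386,-12.444,-3.631
3,-0.518,0.172,0.756,0.868,0.023,-0.062,-0.031,-0.012,0.108,-0.806,0.866,7.109,-18.603,-12.580,-3.672
4,-0.518,0.171,0.755,0.868,0.019,-0.054,-0.024,-0.011,0.108,-0.806,0.867,7.212,-18.805,-12.706,-3.710
5,-0.518,0.171,0.755,0.867,0.016,-0.047,-0.019,-0.009,0.108,-0.806,0.867,7.306,-18.992,-12.822,-3.745
6,-0.518,0.170,0.755,0.867,0.013,-0.040,-0.015,-0.007,0.109,-0.805,0.868,11.499,-34.651,-27.671,-9.628
7,-0.518,0.171,0.752,0.868,-0.013,0.126,-0.504,0.092,0.109,-0.805,0.869,6.946,-17.339,-11.145,-3.051
8,-0.518,0.172,0.748,0.868,-0.012,0.093,-0.393,0.035,0.109,-0.805,0.871,7.061,-17.658,-11.408,-3.139
9,-0.518,0.173,0.744,0.869,-0.012,0.067,-0.303,-0.004,0.110,-0.805,0.872,7.168,-17.953,-11.650,-3.224
10,-0.518,0.173,0.742,0.868,-0.012,0.047,-0.235,-0.022,0.110,-0.805,0.873,7.266,-18.225,-11.872,-3.308
11,-0.518,0.174,0.740,0.868,-0.012,0.032,-0.179,-0.032,0.110,-0.805,0.874,7.357,-18.477,-12.076,-3.388
12,-0.518,0.174,0.738,0.868,-0.012,0.021,-0.133,-0.036,0.110,-0.805,0.875,7.440,-18.710,-12.264,-3.462
13,-0.518,0.174,0.737,0.867,-0.011,0.012,-0.095,-0.038,0.110,-0.805,0.876,7.517,-18.925,-12.437,-3.529
14,-0.518,0.174,0.736,0.867,-0.011,0.005,-0.064,-0.036,0.111,-0.805,0.877,7.588,-19.125,-12.595,-3.592
15,-0.519,0.174,0.736,0.867,-0.010,0.001,-0.039,-0.033,0.111,-0.805,0.877,7.653,-19.310,-12.739,-3.649
16,-0.519,0.174,0.735,0.866,-0.009,-0.002,-0.019,-0.028,0.111,-0.805,0.877,7.713,-19.482,-12.871,-3.700
17,-0.519,0.174,0.735,0.866,-0.008,-0.002,-0.006,-0.019,0.111,-0.805,0.877,7.768,-19.639,-12.989,-3.747
18,-0.519,0.174,0.735,0.866,-0.007,-0.000,0.001,-0.010,0.111,-0.805,0.877,7.819,-19.783,-13.093,-3.788
19,-0.519,0.174,0.735,0.866,-0.006,0.002,0.007,-0.002,0.110,-0.805,0.877,7.865,-19.914,-13.186,-3.824
20,-0.519,0.174,0.735,0.866,-0.005,0.004,0.012,0.003,0.110,-0.805,0.877,7.909,-20.033,-13.269,-3.854
21,-0.519,0.174,0.736,0.866,-0.004,0.006,0.017,0.007,0.110,-0.805,0.877,7.948,-20.141,-13.343,-3.880
22,-0.519,0.174,0.736,0.866,-0.003,0.007,0.021,0.010,0.110,-0.805,0.877,7.984,-20.239,-13.410,-3.903
23,-0.519,0.174,0.736,0.866,-0.002,0.009,0.024,0.012,0.110,-0.805,0.877,8.018,-20.328,-13.469,-3.923
24,-0.519,0.174,0.736,0.866,-0.002,0.010,0.027,0.013,0.110,-0.805,0.877,8.048,-20.408,-13.523,-3.941
25,-0.519,0.174,0.736,0.867,-0.001,0.011,0.029,0.014,0.110,-0.805,0.876,8.076,-20.480,-13.571,-3.956
26,-0.519,0.175,0.737,0.867,-0.001,0.012,0.031,0.015,0.110,-0.805,0.876,8.101,-20.545,-13.614,-3.970
27,-0.519,0.175,0.737,0.867,-0.001,0.012,0.033,0.015,0.110,-0.805,0.876,8.124,-20.604,-13.653,-3.982
28,-0.519,0.175,0.737,0.867,-0.000,0.012,0.034,0.016,0.110,-0.805,0.875,8.144,-20.656,-13.688,-3.992
29,-0.519,0.175,0.738,0.867,-0.000,0.013,0.035,0.016,0.110,-0.806,0.875,8.162,-20.703,-13.719,-4.002
30,-0.519,0.175,0.738,0.867,-0.000,0.013,0.035,0.016,0.110,-0.806,0.874,8.179,-20.745,-13.746,-4.010
31,-0.519,0.175,0.738,0.867,0.000,0.013,0.036,0.016,0.109,-0.806,0.874,8.194,-20.783,-13.771,-4.017
32,-0.519,0.175,0.739,0.868,0.000,0.013,0.036,0.016,0.109,-0.806,0.874,8.207,-20.816,-13.792,-4.023
33,-0.519,0.175,0.739,0.868,0.000,0.013,0.036,0.016,0.109,-0.806,0.873,8.218,-20.845,-13.812,-4.028
34,-0.519,0.176,0.740,0.868,0.000,0.013,0.035,0.016,0.109,-0.806,0.873,8.228,-20.871,-13.828,-4.032
35,-0.519,0.176,0.740,0.868,0.000,0.013,0.035,0.015,0.109,-0.806,0.873,8.237,-20.894,-13.843,-4.036
36,-0.519,0.176,0.740,0.868,0.000,0.013,0.034,0.015,0.109,-0.806,0.872,8.245,-20.913,-13.856,-4.039
37,-0.519,0.176,0.741,0.868,0.000,0.012,0.034,0.015,0.109,-0.806,0.872,8.252,-20.930,-13.866,-4.041
38,-0.519,0.176,0.741,0.869,0.000,0.012,0.033,0.015,0.109,-0.806,0.872,8.258,-20.945,-13.876,-4.044
39,-0.519,0.176,0.741,0.869,0.000,0.012,0.032,0.015,0.109,-0.806,0.871,8.262,-20.958,-13.884,-4.045
40,-0.519,0.176,0.742,0.869,0.000,0.011,0.031,0.014,0.108,-0.807,0.871,8.267,-20.968,-13.890,-4.046
41,-0.519,0.176,0.742,0.869,0.000,0.011,0.030,0.014,0.108,-0.807,0.871,8.270,-20.977,-13.896,-4.047
42,-0.519,0.177,0.742,0.869,0.000,0.011,0.029,0.014,0.108,-0.807,0.870,8.273,-20.984,-13.901,-4.048
43,-0.519,0.177,0.742,0.869,0.000,0.010,0.028,0.013,0.108,-0.807,0.870,8.275,-20.990,-13.904,-4.048
44,-0.519,0.177,0.743,0.869,0.000,0.010,0.027,0.013,0.108,-0.807,0.870,,,,
# final tip position (m): 0.108 -0.807 0.870


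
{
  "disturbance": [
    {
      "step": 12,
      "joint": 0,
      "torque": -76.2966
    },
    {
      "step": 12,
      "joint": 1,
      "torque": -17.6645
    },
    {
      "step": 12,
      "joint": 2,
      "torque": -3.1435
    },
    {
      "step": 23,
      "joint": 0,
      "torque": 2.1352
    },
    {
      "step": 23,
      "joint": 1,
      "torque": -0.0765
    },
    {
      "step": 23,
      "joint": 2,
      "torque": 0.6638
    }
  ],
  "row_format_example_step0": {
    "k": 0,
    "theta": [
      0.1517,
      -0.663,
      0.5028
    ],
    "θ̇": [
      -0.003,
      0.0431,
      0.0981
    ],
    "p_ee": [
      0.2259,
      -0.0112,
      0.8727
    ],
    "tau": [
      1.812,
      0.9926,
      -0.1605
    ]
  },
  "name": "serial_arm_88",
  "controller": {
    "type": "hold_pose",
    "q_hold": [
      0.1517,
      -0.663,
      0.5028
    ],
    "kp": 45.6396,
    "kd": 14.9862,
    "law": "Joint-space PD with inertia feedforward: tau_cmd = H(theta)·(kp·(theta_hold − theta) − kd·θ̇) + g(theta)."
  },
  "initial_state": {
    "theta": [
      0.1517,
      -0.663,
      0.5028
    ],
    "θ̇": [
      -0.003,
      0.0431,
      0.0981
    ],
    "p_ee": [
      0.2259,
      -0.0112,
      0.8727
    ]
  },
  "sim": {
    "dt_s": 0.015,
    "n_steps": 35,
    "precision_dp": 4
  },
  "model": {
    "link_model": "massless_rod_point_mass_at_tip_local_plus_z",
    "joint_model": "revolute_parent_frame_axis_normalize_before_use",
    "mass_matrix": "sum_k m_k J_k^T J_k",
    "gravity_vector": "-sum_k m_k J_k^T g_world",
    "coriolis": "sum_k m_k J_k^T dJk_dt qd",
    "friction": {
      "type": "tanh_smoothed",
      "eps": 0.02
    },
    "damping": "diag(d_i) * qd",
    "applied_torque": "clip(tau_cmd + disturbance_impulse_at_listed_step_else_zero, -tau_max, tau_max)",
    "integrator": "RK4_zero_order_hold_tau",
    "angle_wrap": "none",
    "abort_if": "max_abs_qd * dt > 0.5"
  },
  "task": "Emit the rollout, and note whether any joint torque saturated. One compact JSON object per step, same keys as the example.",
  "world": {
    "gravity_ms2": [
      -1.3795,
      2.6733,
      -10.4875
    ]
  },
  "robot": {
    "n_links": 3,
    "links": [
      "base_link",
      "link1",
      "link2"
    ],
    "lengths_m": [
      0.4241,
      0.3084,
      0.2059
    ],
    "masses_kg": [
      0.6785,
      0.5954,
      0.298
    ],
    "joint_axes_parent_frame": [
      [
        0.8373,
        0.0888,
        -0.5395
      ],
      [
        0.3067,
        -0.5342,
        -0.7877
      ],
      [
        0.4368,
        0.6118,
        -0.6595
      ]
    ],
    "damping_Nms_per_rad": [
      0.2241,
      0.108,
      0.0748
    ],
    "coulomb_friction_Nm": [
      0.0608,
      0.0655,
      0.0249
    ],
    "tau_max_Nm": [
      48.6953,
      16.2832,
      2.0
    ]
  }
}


{"k":1,"theta":[0.1518,-0.6628,0.5033],"\u03b8\u0307":[0.006,0.0073,0.0114],"p_ee":[0.2259,-0.0114,0.8727],"tau":[1.8309,1.0056,-0.155]}
{"k":2,"theta":[0.1519,-0.6628,0.5032],"\u03b8\u0307":[0.0039,0.0059,0.0102],"p_ee":[0.2259,-0.0115,0.8727],"tau":[1.8482,1.0102,-0.1543]}
{"k":3,"theta":[0.152,-0.6628,0.5031],"\u03b8\u0307":[0.0022,0.0051,0.0092],"p_ee":[0.2259,-0.0115,0.8727],"tau":[1.8614,1.0135,-0.1537]}
{"k":4,"theta":[0.152,-0.6628,0.503],"\u03b8\u0307":[0.001,0.0047,0.0084],"p_ee":[0.2259,-0.0116,0.8727],"tau":[1.8712,1.016,-0.1532]}
{"k":5,"theta":[0.1521,-0.6628,0.5029],"\u03b8\u0307":[0.0001,0.0044,0.0078],"p_ee":[0.2259,-0.0116,0.8727],"tau":[1.8787,1.0178,-0.1528]}
{"k":6,"theta":[0.1521,-0.6629,0.5028],"\u03b8\u0307":[-0.0006,0.0042,0.0074],"p_ee":[0.2259,-0.0116,0.8727],"tau":[1.8843,1.0192,-0.1526]}
{"k":7,"theta":[0.1521,-0.6629,0.5027],"\u03b8\u0307":[-0.0011,0.004,0.0071],"p_ee":[0.2259,-0.0116,0.8727],"tau":[1.8885,1.0202,-0.1523]}
{"k":8,"theta":[0.1521,-0.6629,0.5026],"\u03b8\u0307":[-0.0015,0.004,0.0069],"p_ee":[0.2259,-0.0116,0.8727],"tau":[1.8917,1.0211,-0.1522]}
{"k":9,"theta":[0.1521,-0.663,0.5024],"\u03b8\u0307":[-0.0017,0.0039,0.0068],"p_ee":[0.2259,-0.0116,0.8727],"tau":[1.8941,1.0217,-0.152]}
{"k":10,"theta":[0.1521,-0.663,0.5023],"\u03b8\u0307":[-0.0019,0.0038,0.0067],"p_ee":[0.2259,-0.0116,0.8727],"tau":[1.896,1.0222,-0.1519]}
{"k":11,"theta":[0.1521,-0.6631,0.5022],"\u03b8\u0307":[-0.002,0.0038,0.0067],"p_ee":[0.2258,-0.0115,0.8727],"tau":[1.8974,1.0225,-0.1518]}
{"k":12,"theta":[0.1521,-0.6631,0.5021],"\u03b8\u0307":[-0.0021,0.0038,0.0067],"p_ee":[0.2258,-0.0115,0.8727],"tau":[-48.6953,-16.2832,-2.0]}
{"k":13,"theta":[0.148,-0.6862,0.4847],"\u03b8\u0307":[-0.5578,-3.0553,-2.2199],"p_ee":[0.2275,0.0004,0.8716],"tau":[13.5906,4.9999,0.2332]}
{"k":14,"theta":[0.1401,-0.7251,0.4608],"\u03b8\u0307":[-0.4999,-2.1351,-1.0128],"p_ee":[0.2301,0.0209,0.8691],"tau":[11.5542,4.2786,0.0931]}
{"k":15,"theta":[0.1331,-0.7519,0.4507],"\u03b8\u0307":[-0.4276,-1.4471,-0.3599],"p_ee":[0.2321,0.0358,0.8665],"tau":[9.8658,3.6896,0.0128]}
{"k":16,"theta":[0.1272,-0.7697,0.448],"\u03b8\u0307":[-0.3507,-0.9426,-0.0223],"p_ee":[0.2336,0.0465,0.8643],"tau":[8.4664,3.2087,-0.0351]}
{"k":17,"theta":[0.1226,-0.7812,0.4486],"\u03b8\u0307":[-0.2696,-0.5909,0.0683],"p_ee":[0.2346,0.054,0.8626],"tau":[7.3071,2.8154,-0.0598]}
{"k":18,"theta":[0.1191,-0.7881,0.4495],"\u03b8\u0307":[-0.194,-0.3403,0.0536],"p_ee":[0.2352,0.0591,0.8615],"tau":[6.3469,2.4927,-0.0735]}
{"k":19,"theta":[0.1166,-0.7918,0.4501],"\u03b8\u0307":[-0.1306,-0.1519,0.0338],"p_ee":[0.2355,0.0623,0.8609],"tau":[5.5521,2.2278,-0.0843]}
{"k":20,"theta":[0.1151,-0.793,0.4505],"\u03b8\u0307":[-0.0775,-0.0138,0.0171],"p_ee":[0.2355,0.0639,0.8607],"tau":[4.8944,2.0117,-0.0937]}
{"k":21,"theta":[0.1143,-0.7927,0.4507],"\u03b8\u0307":[-0.0225,0.0422,-0.0062],"p_ee":[0.2354,0.0645,0.8607],"tau":[4.3509,1.8533,-0.105]}
{"k":22,"theta":[0.1143,-0.7918,0.4507],"\u03b8\u0307":[0.0201,0.0766,0.004],"p_ee":[0.2353,0.0642,0.8608],"tau":[3.9157,1.732,-0.1175]}
{"k":23,"theta":[0.1148,-0.7905,0.4506],"\u03b8\u0307":[0.0503,0.108,0.0067],"p_ee":[0.2352,0.0633,0.861],"tau":[5.7047,1.5558,0.5377]}
{"k":24,"theta":[0.116,-0.7891,0.4597],"\u03b8\u0307":[0.1072,0.0615,1.1558],"p_ee":[0.2362,0.0614,0.8605],"tau":[2.7925,1.5701,-0.271]}
{"k":25,"theta":[0.1178,-0.7884,0.473],"\u03b8\u0307":[0.1381,0.0405,0.6342],"p_ee":[0.2378,0.0587,0.8595],"tau":[2.6454,1.5011,-0.2317]}
{"k":26,"theta":[0.12,-0.7877,0.48],"\u03b8\u0307":[0.1517,0.0487,0.3157],"p_ee":[0.2387,0.0561,0.8591],"tau":[2.5236,1.4423,-0.2068]}
{"k":27,"theta":[0.1223,-0.7869,0.4832],"\u03b8\u0307":[0.1559,0.0665,0.1194],"p_ee":[0.2392,0.0537,0.859],"tau":[2.4226,1.3934,-0.1905]}
{"k":28,"theta":[0.1247,-0.7857,0.4841],"\u03b8\u0307":[0.1537,0.089,0.012],"p_ee":[0.2394,0.0513,0.8592],"tau":[2.339,1.3529,-0.1809]}
{"k":29,"theta":[0.1269,-0.7842,0.484],"\u03b8\u0307":[0.1445,0.1193,-0.0018],"p_ee":[0.2395,0.0489,0.8594],"tau":[2.2697,1.3198,-0.1784]}
{"k":30,"theta":[0.129,-0.7823,0.4839],"\u03b8\u0307":[0.1353,0.1425,-0.0002],"p_ee":[0.2394,0.0465,0.8597],"tau":[2.2122,1.2929,-0.1775]}
{"k":31,"theta":[0.131,-0.78,0.4838],"\u03b8\u0307":[0.1272,0.1576,-0.0004],"p_ee":[0.2393,0.0441,0.8601],"tau":[2.1647,1.2709,-0.1766]}
{"k":32,"theta":[0.1328,-0.7776,0.4837],"\u03b8\u0307":[0.1198,0.1668,-0.001],"p_ee":[0.2392,0.0418,0.8604],"tau":[2.1254,1.253,-0.1759]}
{"k":33,"theta":[0.1346,-0.7751,0.4836],"\u03b8\u0307":[0.113,0.1719,-0.0009],"p_ee":[0.239,0.0395,0.8608],"tau":[2.093,1.2382,-0.1752]}
{"k":34,"theta":[0.1363,-0.7725,0.4835],"\u03b8\u0307":[0.1066,0.1737,-0.0013],"p_ee":[0.2389,0.0373,0.8611],"tau":[2.0664,1.226,-0.1746]}
{"k":35,"theta":[0.1378,-0.7699,0.4834],"\u03b8\u0307":[0.1005,0.1733,-0.0011],"p_ee":[0.2387,0.0352,0.8615]}
{"summary": "any joint saturated: yes"}


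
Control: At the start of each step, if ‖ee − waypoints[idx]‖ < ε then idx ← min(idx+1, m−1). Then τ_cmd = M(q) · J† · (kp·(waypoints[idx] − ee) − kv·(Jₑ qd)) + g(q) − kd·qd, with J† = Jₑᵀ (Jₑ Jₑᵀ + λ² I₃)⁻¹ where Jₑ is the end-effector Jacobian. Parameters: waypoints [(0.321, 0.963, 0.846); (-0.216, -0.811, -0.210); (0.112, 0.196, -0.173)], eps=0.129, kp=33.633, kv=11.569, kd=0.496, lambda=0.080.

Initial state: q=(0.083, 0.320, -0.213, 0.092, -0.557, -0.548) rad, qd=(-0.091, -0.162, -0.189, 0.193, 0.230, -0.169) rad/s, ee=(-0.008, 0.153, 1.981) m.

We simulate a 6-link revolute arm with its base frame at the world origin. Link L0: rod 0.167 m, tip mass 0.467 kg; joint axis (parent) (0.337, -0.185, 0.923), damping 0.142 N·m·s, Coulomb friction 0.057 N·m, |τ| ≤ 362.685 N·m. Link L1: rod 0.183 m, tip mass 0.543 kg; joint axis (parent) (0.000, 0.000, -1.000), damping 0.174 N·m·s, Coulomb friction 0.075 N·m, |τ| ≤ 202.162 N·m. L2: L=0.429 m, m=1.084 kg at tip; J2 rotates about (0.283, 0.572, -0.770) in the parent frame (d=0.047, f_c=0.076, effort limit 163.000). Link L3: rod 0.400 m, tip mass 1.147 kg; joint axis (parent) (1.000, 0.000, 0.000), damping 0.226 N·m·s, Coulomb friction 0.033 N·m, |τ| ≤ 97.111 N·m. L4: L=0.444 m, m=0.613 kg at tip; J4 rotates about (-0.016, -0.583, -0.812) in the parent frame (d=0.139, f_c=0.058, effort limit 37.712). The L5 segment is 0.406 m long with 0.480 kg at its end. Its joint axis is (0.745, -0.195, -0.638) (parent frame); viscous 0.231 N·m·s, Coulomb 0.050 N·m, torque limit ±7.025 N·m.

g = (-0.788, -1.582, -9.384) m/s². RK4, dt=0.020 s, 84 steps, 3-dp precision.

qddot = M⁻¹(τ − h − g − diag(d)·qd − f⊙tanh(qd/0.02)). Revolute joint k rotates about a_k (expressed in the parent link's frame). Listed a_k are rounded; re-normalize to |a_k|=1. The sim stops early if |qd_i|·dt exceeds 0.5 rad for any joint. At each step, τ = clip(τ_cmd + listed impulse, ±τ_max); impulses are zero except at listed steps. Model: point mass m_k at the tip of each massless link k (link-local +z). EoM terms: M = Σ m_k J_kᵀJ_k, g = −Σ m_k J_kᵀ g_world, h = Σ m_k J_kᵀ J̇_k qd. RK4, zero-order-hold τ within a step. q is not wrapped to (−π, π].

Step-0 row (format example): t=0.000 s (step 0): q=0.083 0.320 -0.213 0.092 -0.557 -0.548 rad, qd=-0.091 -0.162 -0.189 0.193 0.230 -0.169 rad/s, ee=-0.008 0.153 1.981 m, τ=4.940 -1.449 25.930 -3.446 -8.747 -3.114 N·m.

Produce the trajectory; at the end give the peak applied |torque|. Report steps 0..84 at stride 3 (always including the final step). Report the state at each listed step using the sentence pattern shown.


t=0.060 s (step 3): q=0.178 0.282 -0.163 0.033 -0.708 -0.708 rad, qd=3.286 -0.934 2.027 -2.475 -3.949 -3.297 rad/s, ee=-0.003 0.183 1.952 m, τ=-2.237 0.868 22.360 -3.772 -4.139 0.249 N·m.
t=0.120 s (step 6): q=0.461 0.238 0.018 -0.191 -0.937 -0.847 rad, qd=5.884 -0.022 3.617 -4.532 -3.565 -1.358 rad/s, ee=0.033 0.228 1.884 m, τ=-11.245 0.518 8.024 -10.452 -2.298 0.361 N·m.
t=0.180 s (step 9): q=0.824 0.290 0.223 -0.454 -1.130 -0.887 rad, qd=5.808 1.610 3.035 -4.050 -2.824 -0.258 rad/s, ee=0.088 0.282 1.779 m, τ=-10.554 -4.349 -3.296 -9.172 -0.403 0.325 N·m.
t=0.240 s (step 12): q=1.130 0.395 0.382 -0.666 -1.275 -0.890 rad, qd=4.320 1.758 2.313 -3.065 -2.006 0.010 rad/s, ee=0.143 0.350 1.659 m, τ=-5.748 -7.171 -8.109 -3.670 0.973 0.044 N·m.
t=0.300 s (step 15): q=1.342 0.481 0.512 -0.825 -1.374 -0.887 rad, qd=2.781 1.082 2.075 -2.278 -1.265 0.014 rad/s, ee=0.193 0.427 1.539 m, τ=-1.513 -8.314 -10.907 1.344 1.839 -0.389 N·m.
t=0.360 s (step 18): q=1.472 0.522 0.636 -0.943 -1.432 -0.886 rad, qd=1.594 0.285 2.062 -1.692 -0.690 0.018 rad/s, ee=0.235 0.507 1.426 m, τ=1.374 -8.959 -13.059 4.834 2.345 -0.815 N·m.
t=0.420 s (step 21): q=1.543 0.521 0.759 -1.030 -1.461 -0.883 rad, qd=0.859 -0.262 2.020 -1.263 -0.273 0.052 rad/s, ee=0.268 0.582 1.321 m, τ=3.093 -9.401 -14.591 7.017 2.629 -1.117 N·m.
t=0.480 s (step 24): q=1.582 0.494 0.877 -1.095 -1.470 -0.878 rad, qd=0.482 -0.580 1.915 -0.898 -0.049 0.118 rad/s, ee=0.292 0.647 1.227 m, τ=3.984 -9.473 -15.272 8.194 2.778 -1.282 N·m.
t=0.540 s (step 27): q=1.606 0.455 0.988 -1.139 -1.471 -0.869 rad, qd=0.349 -0.722 1.774 -0.573 0.004 0.151 rad/s, ee=0.308 0.701 1.146 m, τ=4.338 -9.274 -15.353 8.649 2.844 -1.324 N·m.
t=0.600 s (step 30): q=1.627 0.411 1.089 -1.165 -1.470 -0.860 rad, qd=0.359 -0.733 1.617 -0.312 0.023 0.143 rad/s, ee=0.317 0.744 1.078 m, τ=4.410 -9.001 -15.204 8.665 2.818 -1.299 N·m.
t=0.660 s (step 33): q=1.651 0.368 1.182 -1.177 -1.469 -0.853 rad, qd=0.425 -0.672 1.460 -0.108 0.026 0.110 rad/s, ee=0.321 0.779 1.024 m, τ=4.399 -8.804 -15.076 8.417 2.740 -1.249 N·m.
t=0.720 s (step 36): q=1.678 0.331 1.265 -1.179 -1.467 -0.847 rad, qd=0.497 -0.573 1.303 0.031 0.050 0.062 rad/s, ee=0.323 0.808 0.981 m, τ=4.400 -8.733 -15.061 8.056 2.627 -1.199 N·m.
t=0.780 s (step 39): q=1.710 0.300 1.338 -1.174 -1.463 -0.845 rad, qd=0.547 -0.466 1.148 0.123 0.062 0.022 rad/s, ee=0.324 0.832 0.947 m, τ=4.460 -8.794 -15.178 7.668 2.522 -1.165 N·m.
t=0.840 s (step 42): q=1.744 0.275 1.402 -1.165 -1.460 -0.844 rad, qd=0.568 -0.368 0.997 0.183 0.063 0.008 rad/s, ee=0.323 0.852 0.921 m, τ=4.571 -8.944 -15.383 7.272 2.427 -1.155 N·m.
t=0.900 s (step 45): q=1.749 0.370 1.368 -1.248 -1.514 -0.909 rad, qd=-0.440 5.213 -3.372 -4.028 -2.565 -2.514 rad/s, ee=0.312 0.833 0.875 m, τ=-9.504 2.696 -20.429 -5.919 -3.061 -0.730 N·m.
t=0.960 s (step 48): q=1.767 0.874 1.015 -1.552 -1.732 -1.096 rad, qd=1.680 11.784 -8.707 -5.444 -4.785 -4.054 rad/s, ee=0.286 0.727 0.753 m, τ=-0.903 -18.053 -20.976 -6.226 -0.804 -0.287 N·m.
t=1.020 s (step 51): q=1.751 1.394 0.541 -1.814 -2.089 -1.438 rad, qd=-5.514 -0.480 -2.708 -3.785 -5.252 -6.602 rad/s, ee=0.295 0.645 0.592 m, τ=17.315 -8.716 4.283 -19.933 -3.907 0.404 N·m.
t=1.080 s (step 54): q=1.583 1.398 0.413 -2.091 -2.353 -1.831 rad, qd=-0.260 0.149 -1.044 -5.102 -4.032 -5.735 rad/s, ee=0.265 0.578 0.378 m, τ=13.430 -4.852 6.393 7.705 -0.148 -1.458 N·m.
t=1.140 s (step 57): q=1.605 1.316 0.455 -2.391 -2.586 -2.108 rad, qd=1.097 -2.311 1.606 -4.719 -4.016 -3.583 rad/s, ee=0.168 0.457 0.153 m, τ=3.978 -4.137 -3.875 20.149 2.478 -2.482 N·m.
t=1.200 s (step 60): q=1.715 1.141 0.544 -2.636 -2.867 -2.221 rad, qd=2.260 -3.876 1.718 -3.386 -5.136 -0.121 rad/s, ee=0.053 0.295 -0.029 m, τ=2.353 -1.456 -2.624 19.959 4.078 -3.477 N·m.
t=1.260 s (step 63): q=1.849 0.914 0.731 -2.809 -3.104 -2.198 rad, qd=2.298 -2.333 4.444 -2.435 -2.465 0.110 rad/s, ee=-0.028 0.126 -0.158 m, τ=-2.671 4.071 3.294 22.995 -0.612 -2.366 N·m.
t=1.320 s (step 66): q=1.999 0.899 1.000 -2.929 -3.240 -2.213 rad, qd=2.501 1.078 4.292 -1.703 -2.101 -0.605 rad/s, ee=-0.083 -0.034 -0.225 m, τ=-3.861 0.066 -2.270 15.809 0.141 -1.287 N·m.
t=1.380 s (step 69): q=2.136 0.975 1.234 -3.023 -3.346 -2.244 rad, qd=2.043 1.165 3.486 -1.426 -1.386 -0.287 rad/s, ee=-0.134 -0.181 -0.238 m, τ=-0.087 -3.859 -5.740 9.992 0.985 -1.121 N·m.
t=1.440 s (step 72): q=2.243 1.027 1.416 -3.103 -3.403 -2.240 rad, qd=1.502 0.545 2.595 -1.268 -0.526 0.354 rad/s, ee=-0.171 -0.307 -0.223 m, τ=0.173 -3.739 -5.574 7.389 0.583 -0.977 N·m.
t=1.500 s (step 75): q=2.316 1.047 1.544 -3.176 -3.416 -2.209 rad, qd=0.916 0.182 1.689 -1.183 0.042 0.644 rad/s, ee=-0.187 -0.409 -0.204 m, τ=-1.714 -1.625 -3.451 6.744 -0.110 -0.612 N·m.
t=1.560 s (step 78): q=2.354 1.054 1.621 -3.245 -3.408 -2.170 rad, qd=0.350 0.073 0.905 -1.120 0.197 0.613 rad/s, ee=-0.187 -0.490 -0.190 m, τ=-3.351 0.341 -1.114 6.739 -0.598 -0.221 N·m.
t=1.620 s (step 81): q=2.360 1.058 1.658 -3.311 -3.395 -2.138 rad, qd=-0.080 0.130 0.328 -1.063 0.188 0.457 rad/s, ee=-0.181 -0.553 -0.184 m, τ=-3.916 1.303 0.573 6.515 -0.909 0.048 N·m.
t=1.680 s (step 84): q=2.346 1.068 1.667 -3.373 -3.384 -2.117 rad, qd=-0.372 0.177 0.002 -0.991 0.158 0.263 rad/s, ee=-0.174 -0.602 -0.183 m.
max |τ| (N·m): 25.930


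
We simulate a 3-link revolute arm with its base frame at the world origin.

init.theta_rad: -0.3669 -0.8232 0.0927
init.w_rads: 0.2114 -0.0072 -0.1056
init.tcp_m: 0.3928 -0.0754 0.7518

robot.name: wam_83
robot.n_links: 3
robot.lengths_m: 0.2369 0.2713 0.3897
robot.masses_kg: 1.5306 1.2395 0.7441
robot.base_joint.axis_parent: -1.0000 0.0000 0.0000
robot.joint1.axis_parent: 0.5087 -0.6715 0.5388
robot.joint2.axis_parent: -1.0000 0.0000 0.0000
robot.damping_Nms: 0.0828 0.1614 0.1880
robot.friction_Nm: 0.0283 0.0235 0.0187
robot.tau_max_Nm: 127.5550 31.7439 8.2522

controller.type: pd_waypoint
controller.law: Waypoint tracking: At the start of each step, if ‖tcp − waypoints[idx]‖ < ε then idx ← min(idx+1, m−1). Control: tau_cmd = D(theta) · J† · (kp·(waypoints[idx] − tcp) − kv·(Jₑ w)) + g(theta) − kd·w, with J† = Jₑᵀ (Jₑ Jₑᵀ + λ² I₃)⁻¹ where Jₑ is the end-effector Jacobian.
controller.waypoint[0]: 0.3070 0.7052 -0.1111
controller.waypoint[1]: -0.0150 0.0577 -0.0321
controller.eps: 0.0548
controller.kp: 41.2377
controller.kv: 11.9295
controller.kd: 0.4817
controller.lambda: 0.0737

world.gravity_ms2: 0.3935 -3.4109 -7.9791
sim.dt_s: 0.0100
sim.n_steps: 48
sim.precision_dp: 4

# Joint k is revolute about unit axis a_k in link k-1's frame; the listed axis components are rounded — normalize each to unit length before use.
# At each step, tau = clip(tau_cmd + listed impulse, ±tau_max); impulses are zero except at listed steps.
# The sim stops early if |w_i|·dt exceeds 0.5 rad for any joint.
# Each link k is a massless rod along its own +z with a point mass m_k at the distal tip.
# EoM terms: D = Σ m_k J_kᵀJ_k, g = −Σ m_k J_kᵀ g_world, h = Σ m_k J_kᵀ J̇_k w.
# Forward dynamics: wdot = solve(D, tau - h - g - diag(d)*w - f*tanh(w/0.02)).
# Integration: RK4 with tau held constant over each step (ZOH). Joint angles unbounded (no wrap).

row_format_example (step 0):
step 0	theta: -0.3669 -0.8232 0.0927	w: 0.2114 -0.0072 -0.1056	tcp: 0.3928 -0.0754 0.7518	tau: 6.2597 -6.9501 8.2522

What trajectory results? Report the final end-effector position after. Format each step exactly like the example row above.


step 1	theta: -0.3666 -0.8233 0.0983	w: -0.1523 -0.0178 1.2190	tcp: 0.3934 -0.0731 0.7513	tau: 4.6893 -5.4749 8.2522
step 2	theta: -0.3702 -0.8232 0.1177	w: -0.5519 0.0317 2.6353	tcp: 0.3950 -0.0686 0.7492	tau: 2.7110 -4.1511 7.2379
step 3	theta: -0.3776 -0.8227 0.1505	w: -0.9430 0.0732 3.9152	tcp: 0.3974 -0.0623 0.7455	tau: 1.1731 -3.0785 5.9448
step 4	theta: -0.3889 -0.8219 0.1949	w: -1.2981 0.0737 4.9587	tcp: 0.4002 -0.0544 0.7403	tau: 0.7219 -2.3230 4.9651
step 5	theta: -0.4034 -0.8214 0.2486	w: -1.6047 0.0291 5.7700	tcp: 0.4031 -0.0455 0.7333	tau: 1.5236 -1.8670 4.2415
step 6	theta: -0.4206 -0.8215 0.3092	w: -1.8442 -0.0622 6.3418	tcp: 0.4059 -0.0360 0.7246	tau: 3.3549 -1.6319 3.7200
step 7	theta: -0.4399 -0.8228 0.3744	w: -2.0027 -0.1975 6.6770	tcp: 0.4084 -0.0261 0.7143	tau: 5.7617 -1.5054 3.3457
step 8	theta: -0.4603 -0.8256 0.4418	w: -2.0774 -0.3669 6.8018	tcp: 0.4104 -0.0160 0.7023	tau: 8.2818 -1.3918 3.0652
step 9	theta: -0.4811 -0.8302 0.5096	w: -2.0749 -0.5568 6.7586	tcp: 0.4121 -0.0057 0.6890	tau: 10.5878 -1.2332 2.8335
step 10	theta: -0.5015 -0.8368 0.5763	w: -2.0073 -0.7547 6.5936	tcp: 0.4133 0.0046 0.6745	tau: 12.5121 -1.0054 2.6185
step 11	theta: -0.5209 -0.8453 0.6410	w: -1.8876 -0.9504 6.3474	tcp: 0.4142 0.0151 0.6590	tau: 14.0064 -0.7058 2.4006
step 12	theta: -0.5390 -0.8558 0.7030	w: -1.7275 -1.1370 6.0520	tcp: 0.4148 0.0256 0.6427	tau: 15.0910 -0.3430 2.1704
step 13	theta: -0.5553 -0.8680 0.7618	w: -1.5365 -1.3099 5.7301	tcp: 0.4152 0.0363 0.6257	tau: 15.8174 0.0702 1.9253
step 14	theta: -0.5696 -0.8819 0.8174	w: -1.3218 -1.4662 5.3973	tcp: 0.4154 0.0472 0.6081	tau: 16.2456 0.5209 1.6666
step 15	theta: -0.5817 -0.8973 0.8697	w: -1.0887 -1.6041 5.0636	tcp: 0.4154 0.0583 0.5901	tau: 16.4334 0.9973 1.3979
step 16	theta: -0.5913 -0.9139 0.9187	w: -0.8412 -1.7222 4.7353	tcp: 0.4152 0.0696 0.5719	tau: 16.4314 1.4892 1.1233
step 17	theta: -0.5984 -0.9316 0.9644	w: -0.5821 -1.8195 4.4163	tcp: 0.4148 0.0810 0.5534	tau: 16.2818 1.9883 0.8472
step 18	theta: -0.6029 -0.9502 1.0070	w: -0.3135 -1.8954 4.1091	tcp: 0.4143 0.0927 0.5347	tau: 16.0191 2.4875 0.5734
step 19	theta: -0.6047 -0.9694 1.0466	w: -0.0371 -1.9490 3.8149	tcp: 0.4136 0.1045 0.5159	tau: 15.6704 2.9809 0.3052
step 20	theta: -0.6036 -0.9891 1.0833	w: 0.2445 -1.9800 3.5359	tcp: 0.4127 0.1164 0.4971	tau: 15.2628 3.4635 0.0448
step 21	theta: -0.5998 -1.0089 1.1174	w: 0.5310 -1.9876 3.2715	tcp: 0.4116 0.1284 0.4783	tau: 14.8073 3.9306 -0.2053
step 22	theta: -0.5930 -1.0287 1.1488	w: 0.8214 -1.9715 3.0219	tcp: 0.4104 0.1405 0.4596	tau: 14.3145 4.3782 -0.4436
step 23	theta: -0.5833 -1.0483 1.1778	w: 1.1143 -1.9315 2.7873	tcp: 0.4089 0.1525 0.4409	tau: 13.7928 4.8022 -0.6691
step 24	theta: -0.5707 -1.0673 1.2046	w: 1.4081 -1.8676 2.5680	tcp: 0.4073 0.1645 0.4224	tau: 13.2478 5.1989 -0.8812
step 25	theta: -0.5552 -1.0855 1.2292	w: 1.7010 -1.7800 2.3638	tcp: 0.4055 0.1763 0.4041	tau: 12.6823 5.5645 -1.0798
step 26	theta: -0.5368 -1.1028 1.2519	w: 1.9911 -1.6694 2.1746	tcp: 0.4036 0.1881 0.3861	tau: 12.0972 5.8952 -1.2646
step 27	theta: -0.5154 -1.1188 1.2728	w: 2.2763 -1.5368 1.9997	tcp: 0.4014 0.1996 0.3683	tau: 11.4916 6.1875 -1.4357
step 28	theta: -0.4913 -1.1334 1.2919	w: 2.5541 -1.3834 1.8385	tcp: 0.3992 0.2110 0.3508	tau: 10.8633 6.4379 -1.5933
step 29	theta: -0.4644 -1.1464 1.3096	w: 2.8221 -1.2111 1.6899	tcp: 0.3968 0.2222 0.3338	tau: 10.2093 6.6432 -1.7373
step 30	theta: -0.4349 -1.1576 1.3258	w: 3.0775 -1.0220 1.5528	tcp: 0.3943 0.2332 0.3171	tau: 9.5260 6.8010 -1.8679
step 31	theta: -0.4029 -1.1668 1.3407	w: 3.3178 -0.8188 1.4256	tcp: 0.3916 0.2439 0.3009	tau: 8.8101 6.9092 -1.9851
step 32	theta: -0.3686 -1.1739 1.3543	w: 3.5402 -0.6042 1.3066	tcp: 0.3889 0.2545 0.2852	tau: 8.0588 6.9670 -2.0889
step 33	theta: -0.3322 -1.1789 1.3668	w: 3.7423 -0.3815 1.1942	tcp: 0.3861 0.2649 0.2699	tau: 7.2704 6.9744 -2.1791
step 34	theta: -0.2939 -1.1816 1.3782	w: 3.9217 -0.1542 1.0866	tcp: 0.3833 0.2752 0.2552	tau: 6.4446 6.9328 -2.2558
step 35	theta: -0.2539 -1.1820 1.3886	w: 4.0766 0.0737 0.9819	tcp: 0.3804 0.2853 0.2411	tau: 5.5829 6.8460 -2.3189
step 36	theta: -0.2125 -1.1801 1.3979	w: 4.2054 0.2972 0.8779	tcp: 0.3776 0.2954 0.2274	tau: 4.6886 6.7223 -2.3683
step 37	theta: -0.1699 -1.1761 1.4061	w: 4.3074 0.5148 0.7744	tcp: 0.3747 0.3054 0.2143	tau: 3.7672 6.5607 -2.4049
step 38	theta: -0.1265 -1.1699 1.4134	w: 4.3822 0.7229 0.6703	tcp: 0.3718 0.3155 0.2017	tau: 2.8256 6.3675 -2.4291
step 39	theta: -0.0824 -1.1617 1.4195	w: 4.4300 0.9184 0.5650	tcp: 0.3690 0.3255 0.1896	tau: 1.8721 6.1495 -2.4417
step 40	theta: -0.0380 -1.1516 1.4247	w: 4.4514 1.0986 0.4581	tcp: 0.3662 0.3355 0.1779	tau: 0.9160 5.9138 -2.4437
step 41	theta: 0.0065 -1.1398 1.4287	w: 4.4479 1.2613 0.3498	tcp: 0.3634 0.3457 0.1667	tau: -0.0329 5.6676 -2.4361
step 42	theta: 0.0508 -1.1264 1.4317	w: 4.4210 1.4047 0.2404	tcp: 0.3607 0.3558 0.1559	tau: -0.9650 5.4177 -2.4205
step 43	theta: 0.0948 -1.1118 1.4335	w: 4.3728 1.5277 0.1306	tcp: 0.3580 0.3660 0.1454	tau: -1.8712 5.1701 -2.3984
step 44	theta: 0.1382 -1.0960 1.4343	w: 4.3056 1.6298 0.0215	tcp: 0.3554 0.3763 0.1353	tau: -2.7432 4.9303 -2.3714
step 45	theta: 0.1808 -1.0793 1.4340	w: 4.2215 1.7118 -0.0827	tcp: 0.3528 0.3865 0.1254	tau: -3.5741 4.7021 -2.3462
step 46	theta: 0.2225 -1.0619 1.4327	w: 4.1232 1.7736 -0.1839	tcp: 0.3502 0.3967 0.1158	tau: -4.3582 4.4892 -2.3196
step 47	theta: 0.2632 -1.0439 1.4303	w: 4.0132 1.8160 -0.2817	tcp: 0.3477 0.4069 0.1065	tau: -5.0913 4.2939 -2.2918
step 48	theta: 0.3027 -1.0256 1.4270	w: 3.8940 1.8403 -0.3749	tcp: 0.3452 0.4170 0.0974
final tcp position (m): 0.3452 0.4170 0.0974


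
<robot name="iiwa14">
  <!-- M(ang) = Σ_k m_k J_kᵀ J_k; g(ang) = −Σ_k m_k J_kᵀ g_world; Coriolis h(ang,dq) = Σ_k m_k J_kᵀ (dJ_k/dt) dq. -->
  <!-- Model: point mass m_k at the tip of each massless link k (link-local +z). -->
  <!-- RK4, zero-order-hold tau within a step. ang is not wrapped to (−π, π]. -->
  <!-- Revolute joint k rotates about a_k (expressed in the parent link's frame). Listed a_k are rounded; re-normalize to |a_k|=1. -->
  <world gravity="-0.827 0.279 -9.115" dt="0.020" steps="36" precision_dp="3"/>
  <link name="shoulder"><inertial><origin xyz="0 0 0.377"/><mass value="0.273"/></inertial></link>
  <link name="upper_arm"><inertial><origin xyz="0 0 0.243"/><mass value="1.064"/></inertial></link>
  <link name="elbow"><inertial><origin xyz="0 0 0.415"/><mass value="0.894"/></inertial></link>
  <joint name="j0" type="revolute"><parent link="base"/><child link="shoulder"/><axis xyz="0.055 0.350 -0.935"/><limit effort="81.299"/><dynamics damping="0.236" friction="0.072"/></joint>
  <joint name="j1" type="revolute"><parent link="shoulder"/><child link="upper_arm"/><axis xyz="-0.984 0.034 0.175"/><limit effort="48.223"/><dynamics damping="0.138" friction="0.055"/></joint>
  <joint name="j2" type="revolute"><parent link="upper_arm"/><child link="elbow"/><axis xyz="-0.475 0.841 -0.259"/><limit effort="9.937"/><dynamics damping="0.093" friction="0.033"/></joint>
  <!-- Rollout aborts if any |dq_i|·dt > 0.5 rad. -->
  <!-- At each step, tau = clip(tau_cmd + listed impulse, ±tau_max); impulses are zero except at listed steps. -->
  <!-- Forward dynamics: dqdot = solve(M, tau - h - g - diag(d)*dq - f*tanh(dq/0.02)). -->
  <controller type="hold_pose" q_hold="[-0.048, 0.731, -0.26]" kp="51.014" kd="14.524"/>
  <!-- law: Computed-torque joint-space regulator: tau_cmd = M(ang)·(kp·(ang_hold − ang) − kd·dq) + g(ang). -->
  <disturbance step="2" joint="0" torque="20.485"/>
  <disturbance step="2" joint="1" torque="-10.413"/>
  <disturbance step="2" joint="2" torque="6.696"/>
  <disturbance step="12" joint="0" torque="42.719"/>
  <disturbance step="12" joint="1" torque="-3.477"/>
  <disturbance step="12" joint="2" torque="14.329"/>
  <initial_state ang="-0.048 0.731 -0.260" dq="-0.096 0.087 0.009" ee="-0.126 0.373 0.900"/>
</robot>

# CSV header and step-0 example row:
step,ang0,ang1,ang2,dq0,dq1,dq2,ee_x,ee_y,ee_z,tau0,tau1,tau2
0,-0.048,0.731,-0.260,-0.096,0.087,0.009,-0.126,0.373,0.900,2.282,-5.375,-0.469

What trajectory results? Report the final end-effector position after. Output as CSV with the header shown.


step,ang0,ang1,ang2,dq0,dq1,dq2,ee_x,ee_y,ee_z,tau0,tau1,tau2
1,-0.050,0.733,-0.260,-0.062,0.062,-0.001,-0.127,0.373,0.900,2.082,-5.231,-0.487
2,-0.051,0.734,-0.260,-0.039,0.041,-0.003,-0.128,0.374,0.899,22.412,-15.530,6.194
3,-0.051,0.723,-0.241,0.011,-1.081,1.891,-0.122,0.374,0.902,-4.365,-1.921,-2.520
4,-0.050,0.705,-0.210,0.046,-0.701,1.213,-0.112,0.373,0.906,-3.028,-2.590,-2.072
5,-0.049,0.694,-0.191,0.060,-0.433,0.733,-0.105,0.372,0.908,-1.966,-3.107,-1.713
6,-0.048,0.687,-0.179,0.060,-0.245,0.397,-0.100,0.372,0.910,-1.126,-3.508,-1.429
7,-0.047,0.684,-0.174,0.053,-0.114,0.165,-0.097,0.371,0.910,-0.465,-3.822,-1.207
8,-0.046,0.682,-0.172,0.041,-0.023,0.011,-0.096,0.371,0.911,0.054,-4.065,-1.036
9,-0.045,0.682,-0.172,0.012,0.021,-0.050,-0.096,0.371,0.911,0.456,-4.239,-0.919
10,-0.045,0.683,-0.174,-0.010,0.048,-0.085,-0.096,0.371,0.911,0.749,-4.360,-0.833
11,-0.046,0.684,-0.176,-0.020,0.070,-0.117,-0.097,0.371,0.910,0.961,-4.454,-0.767
12,-0.046,0.686,-0.178,-0.025,0.084,-0.140,-0.098,0.371,0.910,43.839,-8.003,9.937
13,-0.020,0.697,-0.208,2.547,1.053,-2.762,-0.091,0.371,0.910,-11.529,-3.593,-3.899
14,0.021,0.715,-0.252,1.631,0.682,-1.686,-0.077,0.369,0.910,-8.381,-3.997,-3.148
15,0.047,0.726,-0.279,0.990,0.425,-0.986,-0.068,0.369,0.909,-5.959,-4.208,-2.537
16,0.062,0.732,-0.294,0.542,0.252,-0.535,-0.063,0.369,0.909,-4.094,-4.329,-2.046
17,0.070,0.736,-0.302,0.229,0.138,-0.246,-0.060,0.369,0.908,-2.658,-4.410,-1.658
18,0.073,0.738,-0.305,0.014,0.064,-0.064,-0.060,0.369,0.908,-1.554,-4.470,-1.352
19,0.071,0.739,-0.305,-0.114,0.032,0.010,-0.060,0.369,0.908,-0.742,-4.521,-1.110
20,0.068,0.740,-0.305,-0.189,0.023,0.025,-0.062,0.370,0.907,-0.125,-4.564,-0.912
21,0.064,0.740,-0.304,-0.235,0.020,0.027,-0.065,0.370,0.907,0.346,-4.602,-0.759
22,0.059,0.740,-0.304,-0.263,0.018,0.025,-0.068,0.370,0.907,0.704,-4.633,-0.644
23,0.054,0.741,-0.303,-0.276,0.017,0.023,-0.072,0.370,0.906,0.974,-4.659,-0.558
24,0.048,0.741,-0.303,-0.281,0.016,0.021,-0.075,0.371,0.906,1.176,-4.681,-0.495
25,0.043,0.741,-0.302,-0.278,0.015,0.019,-0.079,0.371,0.905,1.325,-4.698,-0.449
26,0.037,0.742,-0.302,-0.271,0.014,0.018,-0.082,0.371,0.905,1.433,-4.711,-0.417
27,0.032,0.742,-0.302,-0.261,0.013,0.018,-0.086,0.371,0.904,1.510,-4.722,-0.396
28,0.027,0.742,-0.301,-0.248,0.012,0.017,-0.089,0.371,0.904,1.563,-4.730,-0.382
29,0.022,0.742,-0.301,-0.234,0.011,0.017,-0.092,0.371,0.904,1.598,-4.737,-0.374
30,0.017,0.743,-0.301,-0.219,0.009,0.016,-0.095,0.371,0.903,1.619,-4.742,-0.370
31,0.013,0.743,-0.300,-0.205,0.008,0.016,-0.098,0.371,0.903,1.630,-4.746,-0.369
32,0.009,0.743,-0.300,-0.190,0.007,0.016,-0.100,0.371,0.903,1.634,-4.750,-0.371
33,0.006,0.743,-0.300,-0.176,0.006,0.015,-0.103,0.371,0.903,1.632,-4.752,-0.375
34,0.002,0.743,-0.299,-0.162,0.005,0.015,-0.105,0.371,0.902,1.626,-4.755,-0.379
35,-0.001,0.743,-0.299,-0.149,0.005,0.015,-0.107,0.371,0.902,1.618,-4.757,-0.384
36,-0.004,0.743,-0.299,-0.137,0.004,0.015,-0.109,0.371,0.902,,,
# final ee position (m): -0.109 0.371 0.902


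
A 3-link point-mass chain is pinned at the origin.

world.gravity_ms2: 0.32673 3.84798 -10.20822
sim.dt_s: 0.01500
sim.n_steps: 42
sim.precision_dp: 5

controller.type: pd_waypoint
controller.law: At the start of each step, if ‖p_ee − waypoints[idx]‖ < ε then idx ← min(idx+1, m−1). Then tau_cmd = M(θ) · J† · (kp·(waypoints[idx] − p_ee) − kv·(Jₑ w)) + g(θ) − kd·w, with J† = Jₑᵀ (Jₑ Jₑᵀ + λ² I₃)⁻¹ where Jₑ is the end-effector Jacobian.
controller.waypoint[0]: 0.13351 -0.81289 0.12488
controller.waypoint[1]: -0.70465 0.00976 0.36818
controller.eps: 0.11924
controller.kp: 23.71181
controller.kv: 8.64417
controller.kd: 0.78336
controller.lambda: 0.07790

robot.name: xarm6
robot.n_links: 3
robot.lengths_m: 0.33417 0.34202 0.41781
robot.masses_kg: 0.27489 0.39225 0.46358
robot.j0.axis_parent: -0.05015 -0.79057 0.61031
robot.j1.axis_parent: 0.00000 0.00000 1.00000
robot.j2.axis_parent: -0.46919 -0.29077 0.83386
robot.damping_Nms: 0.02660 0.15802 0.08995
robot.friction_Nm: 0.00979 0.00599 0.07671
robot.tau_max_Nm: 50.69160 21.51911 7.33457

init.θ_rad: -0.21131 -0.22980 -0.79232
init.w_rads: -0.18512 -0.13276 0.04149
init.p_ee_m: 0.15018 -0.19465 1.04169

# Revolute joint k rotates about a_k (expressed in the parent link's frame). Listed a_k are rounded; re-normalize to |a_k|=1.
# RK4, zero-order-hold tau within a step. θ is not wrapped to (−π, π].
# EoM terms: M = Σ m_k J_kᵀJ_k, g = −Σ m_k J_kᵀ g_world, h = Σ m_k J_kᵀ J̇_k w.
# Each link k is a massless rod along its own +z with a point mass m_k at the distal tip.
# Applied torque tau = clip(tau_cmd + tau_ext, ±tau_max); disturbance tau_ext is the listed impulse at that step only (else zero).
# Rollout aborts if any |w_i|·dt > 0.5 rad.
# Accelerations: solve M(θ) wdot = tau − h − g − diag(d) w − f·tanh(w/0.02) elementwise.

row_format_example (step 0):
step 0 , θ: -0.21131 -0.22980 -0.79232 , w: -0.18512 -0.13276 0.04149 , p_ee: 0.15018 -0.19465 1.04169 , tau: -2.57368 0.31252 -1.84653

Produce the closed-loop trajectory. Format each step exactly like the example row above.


step 1 , θ: -0.21512 -0.22830 -0.80166 , w: -0.33074 0.27462 -1.25260 , p_ee: 0.15202 -0.19694 1.04044 , tau: -1.95920 -0.05332 -0.62096
step 2 , θ: -0.22211 -0.23065 -0.82260 , w: -0.59150 -0.49967 -1.55144 , p_ee: 0.15397 -0.20168 1.03799 , tau: -1.70058 0.56434 -0.30617
step 3 , θ: -0.23068 -0.23004 -0.84819 , w: -0.56597 0.47052 -1.84558 , p_ee: 0.15678 -0.20747 1.03485 , tau: -1.23151 -0.26148 -0.03467
step 4 , θ: -0.24141 -0.23251 -0.87457 , w: -0.84946 -0.68338 -1.69291 , p_ee: 0.16021 -0.21350 1.03143 , tau: -1.19360 0.68343 -0.13504
step 5 , θ: -0.25320 -0.23208 -0.90179 , w: -0.74201 0.61227 -1.91535 , p_ee: 0.16453 -0.21983 1.02765 , tau: -0.74935 -0.41259 0.06254
step 6 , θ: -0.26665 -0.23336 -0.92851 , w: -1.03539 -0.66679 -1.66993 , p_ee: 0.16947 -0.22613 1.02370 , tau: -0.82097 0.64832 -0.11935
step 7 , θ: -0.28123 -0.23358 -0.95524 , w: -0.92445 0.53036 -1.87638 , p_ee: 0.17509 -0.23254 1.01949 , tau: -0.43426 -0.36723 0.06600
step 8 , θ: -0.29698 -0.23352 -0.98161 , w: -1.16362 -0.44272 -1.65625 , p_ee: 0.18131 -0.23899 1.01506 , tau: -0.50038 0.44549 -0.09650
step 9 , θ: -0.31398 -0.23405 -1.00756 , w: -1.11404 0.30987 -1.79175 , p_ee: 0.18803 -0.24544 1.01045 , tau: -0.22406 -0.19778 0.03302
step 10 , θ: -0.33190 -0.23341 -1.03331 , w: -1.26993 -0.18691 -1.65034 , p_ee: 0.19532 -0.25198 1.00557 , tau: -0.22167 0.21759 -0.06517
step 11 , θ: -0.35103 -0.23359 -1.05848 , w: -1.28545 0.13676 -1.70118 , p_ee: 0.20302 -0.25851 1.00051 , tau: -0.04752 -0.06354 -0.00412
step 12 , θ: -0.37105 -0.23290 -1.08341 , w: -1.38184 -0.03204 -1.62626 , p_ee: 0.21120 -0.26514 0.99519 , tau: 0.01383 0.07503 -0.04728
step 13 , θ: -0.39213 -0.23257 -1.10779 , w: -1.43124 0.06492 -1.62262 , p_ee: 0.21976 -0.27180 0.98965 , tau: 0.13420 -0.01349 -0.03096
step 14 , θ: -0.41411 -0.23185 -1.13179 , w: -1.50053 0.03164 -1.57894 , p_ee: 0.22873 -0.27855 0.98384 , tau: 0.22530 0.00942 -0.04816
step 15 , θ: -0.43705 -0.23117 -1.15528 , w: -1.55787 0.05692 -1.55232 , p_ee: 0.23804 -0.28536 0.97779 , tau: 0.33232 -0.01823 -0.05114
step 16 , θ: -0.46085 -0.23028 -1.17829 , w: -1.61655 0.06012 -1.51584 , p_ee: 0.24769 -0.29228 0.97147 , tau: 0.43762 -0.02725 -0.06263
step 17 , θ: -0.48550 -0.22928 -1.20077 , w: -1.67145 0.07132 -1.48059 , p_ee: 0.25765 -0.29929 0.96487 , tau: 0.54897 -0.04355 -0.07330
step 18 , θ: -0.51096 -0.22812 -1.22269 , w: -1.72395 0.08069 -1.44256 , p_ee: 0.26789 -0.30643 0.95799 , tau: 0.66437 -0.05864 -0.08659
step 19 , θ: -0.53718 -0.22681 -1.24404 , w: -1.77332 0.09120 -1.40311 , p_ee: 0.27838 -0.31369 0.95081 , tau: 0.78443 -0.07506 -0.10135
step 20 , θ: -0.56412 -0.22535 -1.26478 , w: -1.81944 0.10214 -1.36197 , p_ee: 0.28909 -0.32109 0.94333 , tau: 0.90855 -0.09214 -0.11785
step 21 , θ: -0.59173 -0.22371 -1.28489 , w: -1.86210 0.11365 -1.31938 , p_ee: 0.29998 -0.32865 0.93554 , tau: 1.03604 -0.10998 -0.13589
step 22 , θ: -0.61994 -0.22190 -1.30436 , w: -1.90113 0.12566 -1.27552 , p_ee: 0.31102 -0.33637 0.92743 , tau: 1.16591 -0.12845 -0.15532
step 23 , θ: -0.64872 -0.21991 -1.32316 , w: -1.93643 0.13807 -1.23064 , p_ee: 0.32216 -0.34426 0.91901 , tau: 1.29702 -0.14742 -0.17594
step 24 , θ: -0.67800 -0.21772 -1.34129 , w: -1.96799 0.15074 -1.18502 , p_ee: 0.33337 -0.35233 0.91026 , tau: 1.42816 -0.16675 -0.19752
step 25 , θ: -0.70772 -0.21535 -1.35872 , w: -1.99584 0.16353 -1.13896 , p_ee: 0.34461 -0.36059 0.90118 , tau: 1.55812 -0.18628 -0.21983
step 26 , θ: -0.73783 -0.21278 -1.37547 , w: -2.02008 0.17625 -1.09277 , p_ee: 0.35583 -0.36904 0.89179 , tau: 1.68575 -0.20586 -0.24262
step 27 , θ: -0.76828 -0.21003 -1.39152 , w: -2.04087 0.18873 -1.04676 , p_ee: 0.36700 -0.37769 0.88207 , tau: 1.81006 -0.22535 -0.26567
step 28 , θ: -0.79902 -0.20709 -1.40689 , w: -2.05842 0.20080 -1.00121 , p_ee: 0.37806 -0.38654 0.87203 , tau: 1.93022 -0.24462 -0.28876
step 29 , θ: -0.83000 -0.20398 -1.42158 , w: -2.07295 0.21228 -0.95637 , p_ee: 0.38899 -0.39558 0.86167 , tau: 2.04558 -0.26355 -0.31172
step 30 , θ: -0.86118 -0.20070 -1.43560 , w: -2.08472 0.22304 -0.91247 , p_ee: 0.39973 -0.40482 0.85101 , tau: 2.15569 -0.28206 -0.33440
step 31 , θ: -0.89251 -0.19727 -1.44898 , w: -2.09398 0.23295 -0.86967 , p_ee: 0.41026 -0.41426 0.84004 , tau: 2.26028 -0.30009 -0.35670
step 32 , θ: -0.92397 -0.19369 -1.46172 , w: -2.10098 0.24193 -0.82813 , p_ee: 0.42053 -0.42389 0.82879 , tau: 2.35923 -0.31757 -0.37853
step 33 , θ: -0.95552 -0.18999 -1.47385 , w: -2.10597 0.24989 -0.78795 , p_ee: 0.43052 -0.43369 0.81726 , tau: 2.45254 -0.33449 -0.39984
step 34 , θ: -0.98713 -0.18618 -1.48538 , w: -2.10917 0.25680 -0.74919 , p_ee: 0.44018 -0.44367 0.80546 , tau: 2.54033 -0.35083 -0.42061
step 35 , θ: -1.01877 -0.18228 -1.49635 , w: -2.11078 0.26262 -0.71189 , p_ee: 0.44950 -0.45381 0.79340 , tau: 2.62277 -0.36659 -0.44081
step 36 , θ: -1.05043 -0.17829 -1.50677 , w: -2.11098 0.26736 -0.67608 , p_ee: 0.45845 -0.46411 0.78110 , tau: 2.70009 -0.38177 -0.46045
step 37 , θ: -1.08209 -0.17425 -1.51666 , w: -2.10991 0.27104 -0.64175 , p_ee: 0.46700 -0.47456 0.76857 , tau: 2.77254 -0.39638 -0.47954
step 38 , θ: -1.11372 -0.17015 -1.52605 , w: -2.10771 0.27367 -0.60888 , p_ee: 0.47512 -0.48513 0.75583 , tau: 2.84038 -0.41043 -0.49810
step 39 , θ: -1.14530 -0.16603 -1.53496 , w: -2.10448 0.27530 -0.57745 , p_ee: 0.48281 -0.49582 0.74290 , tau: 2.90386 -0.42395 -0.51615
step 40 , θ: -1.17684 -0.16188 -1.54340 , w: -2.10031 0.27598 -0.54741 , p_ee: 0.49005 -0.50662 0.72978 , tau: 2.96322 -0.43693 -0.53369
step 41 , θ: -1.20830 -0.15774 -1.55141 , w: -2.09525 0.27575 -0.51873 , p_ee: 0.49681 -0.51751 0.71651 , tau: 3.01868 -0.44940 -0.55076
step 42 , θ: -1.23968 -0.15360 -1.55899 , w: -2.08935 0.27469 -0.49137 , p_ee: 0.50309 -0.52848 0.70308
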